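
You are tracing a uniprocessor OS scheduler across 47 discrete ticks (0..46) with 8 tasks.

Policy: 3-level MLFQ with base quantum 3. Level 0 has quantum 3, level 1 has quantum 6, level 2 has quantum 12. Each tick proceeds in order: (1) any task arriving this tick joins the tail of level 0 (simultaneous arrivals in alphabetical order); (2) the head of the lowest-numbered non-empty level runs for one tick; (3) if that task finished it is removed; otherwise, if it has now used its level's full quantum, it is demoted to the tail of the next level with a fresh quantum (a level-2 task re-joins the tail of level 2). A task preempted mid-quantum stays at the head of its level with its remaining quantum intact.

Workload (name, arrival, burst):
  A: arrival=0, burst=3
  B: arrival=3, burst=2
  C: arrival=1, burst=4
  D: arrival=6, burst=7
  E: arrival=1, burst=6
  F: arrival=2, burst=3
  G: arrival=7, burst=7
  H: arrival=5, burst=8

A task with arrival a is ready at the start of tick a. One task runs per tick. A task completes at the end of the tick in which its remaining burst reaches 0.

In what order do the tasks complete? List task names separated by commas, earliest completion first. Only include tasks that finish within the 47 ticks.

completion order = A, F, B, C, E, H, D, G

t=0: L0/L1/L2 = A/-/- → run A
t=1: L0/L1/L2 = ACE/-/- → run A
t=2: L0/L1/L2 = ACEF/-/- → run A
t=3: L0/L1/L2 = CEFB/-/- → run C
t=4: L0/L1/L2 = CEFB/-/- → run C
t=5: L0/L1/L2 = CEFBH/-/- → run C
t=6: L0/L1/L2 = EFBHD/C/- → run E
t=7: L0/L1/L2 = EFBHDG/C/- → run E
t=8: L0/L1/L2 = EFBHDG/C/- → run E
t=9: L0/L1/L2 = FBHDG/CE/- → run F
t=10: L0/L1/L2 = FBHDG/CE/- → run F
t=11: L0/L1/L2 = FBHDG/CE/- → run F
t=12: L0/L1/L2 = BHDG/CE/- → run B
t=13: L0/L1/L2 = BHDG/CE/- → run B
t=14: L0/L1/L2 = HDG/CE/- → run H
t=15: L0/L1/L2 = HDG/CE/- → run H
t=16: L0/L1/L2 = HDG/CE/- → run H
t=17: L0/L1/L2 = DG/CEH/- → run D
t=18: L0/L1/L2 = DG/CEH/- → run D
t=19: L0/L1/L2 = DG/CEH/- → run D
t=20: L0/L1/L2 = G/CEHD/- → run G
t=21: L0/L1/L2 = G/CEHD/- → run G
t=22: L0/L1/L2 = G/CEHD/- → run G
t=23: L0/L1/L2 = -/CEHDG/- → run C
t=24: L0/L1/L2 = -/EHDG/- → run E
t=25: L0/L1/L2 = -/EHDG/- → run E
t=26: L0/L1/L2 = -/EHDG/- → run E
t=27: L0/L1/L2 = -/HDG/- → run H
t=28: L0/L1/L2 = -/HDG/- → run H
t=29: L0/L1/L2 = -/HDG/- → run H
t=30: L0/L1/L2 = -/HDG/- → run H
t=31: L0/L1/L2 = -/HDG/- → run H
t=32: L0/L1/L2 = -/DG/- → run D
t=33: L0/L1/L2 = -/DG/- → run D
t=34: L0/L1/L2 = -/DG/- → run D
t=35: L0/L1/L2 = -/DG/- → run D
t=36: L0/L1/L2 = -/G/- → run G
t=37: L0/L1/L2 = -/G/- → run G
t=38: L0/L1/L2 = -/G/- → run G
t=39: L0/L1/L2 = -/G/- → run G
t=40: (idle)
t=41: (idle)
t=42: (idle)
t=43: (idle)
t=44: (idle)
t=45: (idle)
t=46: (idle)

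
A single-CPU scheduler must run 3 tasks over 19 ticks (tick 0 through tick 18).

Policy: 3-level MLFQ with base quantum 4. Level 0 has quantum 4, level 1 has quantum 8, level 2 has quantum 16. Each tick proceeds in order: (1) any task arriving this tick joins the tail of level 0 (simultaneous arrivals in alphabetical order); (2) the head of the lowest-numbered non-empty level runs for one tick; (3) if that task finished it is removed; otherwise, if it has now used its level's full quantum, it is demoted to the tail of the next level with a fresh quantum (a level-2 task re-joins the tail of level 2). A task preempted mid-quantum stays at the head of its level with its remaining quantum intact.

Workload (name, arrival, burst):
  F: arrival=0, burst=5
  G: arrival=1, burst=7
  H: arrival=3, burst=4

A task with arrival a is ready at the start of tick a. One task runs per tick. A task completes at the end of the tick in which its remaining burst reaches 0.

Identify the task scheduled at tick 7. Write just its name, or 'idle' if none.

t=0: L0/L1/L2 = F/-/- → run F
t=1: L0/L1/L2 = FG/-/- → run F
t=2: L0/L1/L2 = FG/-/- → run F
t=3: L0/L1/L2 = FGH/-/- → run F
t=4: L0/L1/L2 = GH/F/- → run G
t=5: L0/L1/L2 = GH/F/- → run G
t=6: L0/L1/L2 = GH/F/- → run G
t=7: L0/L1/L2 = GH/F/- → run G
t=8: L0/L1/L2 = H/FG/- → run H
t=9: L0/L1/L2 = H/FG/- → run H
t=10: L0/L1/L2 = H/FG/- → run H
t=11: L0/L1/L2 = H/FG/- → run H
t=12: L0/L1/L2 = -/FG/- → run F
t=13: L0/L1/L2 = -/G/- → run G
t=14: L0/L1/L2 = -/G/- → run G
t=15: L0/L1/L2 = -/G/- → run G
t=16: (idle)
t=17: (idle)
t=18: (idle)

running at tick 7 = G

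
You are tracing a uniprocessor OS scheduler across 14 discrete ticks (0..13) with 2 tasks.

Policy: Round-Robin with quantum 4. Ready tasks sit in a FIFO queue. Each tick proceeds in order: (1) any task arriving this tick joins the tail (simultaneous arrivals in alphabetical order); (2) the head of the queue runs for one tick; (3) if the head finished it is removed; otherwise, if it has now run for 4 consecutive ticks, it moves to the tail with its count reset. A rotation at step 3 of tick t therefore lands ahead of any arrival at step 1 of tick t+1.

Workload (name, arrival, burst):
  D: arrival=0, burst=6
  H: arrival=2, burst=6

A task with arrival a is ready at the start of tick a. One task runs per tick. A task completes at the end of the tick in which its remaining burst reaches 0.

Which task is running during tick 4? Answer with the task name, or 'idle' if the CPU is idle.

running at tick 4 = H

t=0: queue=[D] q_used=0 → run D
t=1: queue=[D] q_used=1 → run D
t=2: queue=[D,H] q_used=2 → run D
t=3: queue=[D,H] q_used=3 → run D
t=4: queue=[H,D] q_used=0 → run H
t=5: queue=[H,D] q_used=1 → run H
t=6: queue=[H,D] q_used=2 → run H
t=7: queue=[H,D] q_used=3 → run H
t=8: queue=[D,H] q_used=0 → run D
t=9: queue=[D,H] q_used=1 → run D
t=10: queue=[H] q_used=0 → run H
t=11: queue=[H] q_used=1 → run H
t=12: (idle)
t=13: (idle)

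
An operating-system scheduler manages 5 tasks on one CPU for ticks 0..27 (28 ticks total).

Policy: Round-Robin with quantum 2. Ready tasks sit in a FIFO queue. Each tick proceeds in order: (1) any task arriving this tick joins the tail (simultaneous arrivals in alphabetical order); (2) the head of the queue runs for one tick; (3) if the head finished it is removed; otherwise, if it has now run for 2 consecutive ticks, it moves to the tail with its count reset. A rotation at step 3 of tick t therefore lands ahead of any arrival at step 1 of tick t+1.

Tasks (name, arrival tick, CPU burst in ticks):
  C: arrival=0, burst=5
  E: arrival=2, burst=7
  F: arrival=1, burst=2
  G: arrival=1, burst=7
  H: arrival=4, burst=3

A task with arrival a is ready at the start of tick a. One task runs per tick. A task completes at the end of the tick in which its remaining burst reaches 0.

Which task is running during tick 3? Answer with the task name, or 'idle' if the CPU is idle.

t=0: queue=[C] q_used=0 → run C
t=1: queue=[C,F,G] q_used=1 → run C
t=2: queue=[F,G,C,E] q_used=0 → run F
t=3: queue=[F,G,C,E] q_used=1 → run F
t=4: queue=[G,C,E,H] q_used=0 → run G
t=5: queue=[G,C,E,H] q_used=1 → run G
t=6: queue=[C,E,H,G] q_used=0 → run C
t=7: queue=[C,E,H,G] q_used=1 → run C
t=8: queue=[E,H,G,C] q_used=0 → run E
t=9: queue=[E,H,G,C] q_used=1 → run E
t=10: queue=[H,G,C,E] q_used=0 → run H
t=11: queue=[H,G,C,E] q_used=1 → run H
t=12: queue=[G,C,E,H] q_used=0 → run G
t=13: queue=[G,C,E,H] q_used=1 → run G
t=14: queue=[C,E,H,G] q_used=0 → run C
t=15: queue=[E,H,G] q_used=0 → run E
t=16: queue=[E,H,G] q_used=1 → run E
t=17: queue=[H,G,E] q_used=0 → run H
t=18: queue=[G,E] q_used=0 → run G
t=19: queue=[G,E] q_used=1 → run G
t=20: queue=[E,G] q_used=0 → run E
t=21: queue=[E,G] q_used=1 → run E
t=22: queue=[G,E] q_used=0 → run G
t=23: queue=[E] q_used=0 → run E
t=24: (idle)
t=25: (idle)
t=26: (idle)
t=27: (idle)

running at tick 3 = F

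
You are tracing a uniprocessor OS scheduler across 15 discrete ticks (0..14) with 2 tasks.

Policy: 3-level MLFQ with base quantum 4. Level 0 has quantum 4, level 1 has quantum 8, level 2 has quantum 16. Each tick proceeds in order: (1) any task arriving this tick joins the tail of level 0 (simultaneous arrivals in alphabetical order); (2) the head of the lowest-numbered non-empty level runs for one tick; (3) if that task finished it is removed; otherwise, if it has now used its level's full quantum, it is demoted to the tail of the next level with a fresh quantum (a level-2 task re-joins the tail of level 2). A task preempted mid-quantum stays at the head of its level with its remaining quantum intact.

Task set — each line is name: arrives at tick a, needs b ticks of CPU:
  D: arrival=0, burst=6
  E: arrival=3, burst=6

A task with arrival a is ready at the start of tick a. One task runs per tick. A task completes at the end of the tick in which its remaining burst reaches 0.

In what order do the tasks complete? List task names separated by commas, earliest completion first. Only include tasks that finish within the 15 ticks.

t=0: L0/L1/L2 = D/-/- → run D
t=1: L0/L1/L2 = D/-/- → run D
t=2: L0/L1/L2 = D/-/- → run D
t=3: L0/L1/L2 = DE/-/- → run D
t=4: L0/L1/L2 = E/D/- → run E
t=5: L0/L1/L2 = E/D/- → run E
t=6: L0/L1/L2 = E/D/- → run E
t=7: L0/L1/L2 = E/D/- → run E
t=8: L0/L1/L2 = -/DE/- → run D
t=9: L0/L1/L2 = -/DE/- → run D
t=10: L0/L1/L2 = -/E/- → run E
t=11: L0/L1/L2 = -/E/- → run E
t=12: (idle)
t=13: (idle)
t=14: (idle)

completion order = D, E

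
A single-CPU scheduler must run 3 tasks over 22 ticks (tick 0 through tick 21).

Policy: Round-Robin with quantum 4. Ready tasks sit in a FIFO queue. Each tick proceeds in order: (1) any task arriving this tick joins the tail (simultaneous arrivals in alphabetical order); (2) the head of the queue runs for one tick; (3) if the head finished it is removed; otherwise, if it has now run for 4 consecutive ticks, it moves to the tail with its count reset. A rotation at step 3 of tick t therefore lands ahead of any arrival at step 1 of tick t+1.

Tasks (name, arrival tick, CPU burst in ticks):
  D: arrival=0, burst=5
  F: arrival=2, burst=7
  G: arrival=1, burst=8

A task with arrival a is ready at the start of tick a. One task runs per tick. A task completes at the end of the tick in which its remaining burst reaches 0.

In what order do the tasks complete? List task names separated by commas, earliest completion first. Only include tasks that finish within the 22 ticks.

completion order = D, G, F

t=0: queue=[D] q_used=0 → run D
t=1: queue=[D,G] q_used=1 → run D
t=2: queue=[D,G,F] q_used=2 → run D
t=3: queue=[D,G,F] q_used=3 → run D
t=4: queue=[G,F,D] q_used=0 → run G
t=5: queue=[G,F,D] q_used=1 → run G
t=6: queue=[G,F,D] q_used=2 → run G
t=7: queue=[G,F,D] q_used=3 → run G
t=8: queue=[F,D,G] q_used=0 → run F
t=9: queue=[F,D,G] q_used=1 → run F
t=10: queue=[F,D,G] q_used=2 → run F
t=11: queue=[F,D,G] q_used=3 → run F
t=12: queue=[D,G,F] q_used=0 → run D
t=13: queue=[G,F] q_used=0 → run G
t=14: queue=[G,F] q_used=1 → run G
t=15: queue=[G,F] q_used=2 → run G
t=16: queue=[G,F] q_used=3 → run G
t=17: queue=[F] q_used=0 → run F
t=18: queue=[F] q_used=1 → run F
t=19: queue=[F] q_used=2 → run F
t=20: (idle)
t=21: (idle)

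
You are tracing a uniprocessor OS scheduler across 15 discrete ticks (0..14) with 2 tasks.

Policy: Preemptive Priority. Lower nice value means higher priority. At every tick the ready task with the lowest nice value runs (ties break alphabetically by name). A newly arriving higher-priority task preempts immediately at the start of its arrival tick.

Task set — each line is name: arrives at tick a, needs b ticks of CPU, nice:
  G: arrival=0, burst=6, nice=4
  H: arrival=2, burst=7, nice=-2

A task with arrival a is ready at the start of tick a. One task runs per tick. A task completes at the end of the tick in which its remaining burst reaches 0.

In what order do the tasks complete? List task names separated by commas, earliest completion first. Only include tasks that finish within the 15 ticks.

completion order = H, G

t=0: ready={G} → run G
t=1: ready={G} → run G
t=2: ready={G,H} → run H
t=3: ready={G,H} → run H
t=4: ready={G,H} → run H
t=5: ready={G,H} → run H
t=6: ready={G,H} → run H
t=7: ready={G,H} → run H
t=8: ready={G,H} → run H
t=9: ready={G} → run G
t=10: ready={G} → run G
t=11: ready={G} → run G
t=12: ready={G} → run G
t=13: (idle)
t=14: (idle)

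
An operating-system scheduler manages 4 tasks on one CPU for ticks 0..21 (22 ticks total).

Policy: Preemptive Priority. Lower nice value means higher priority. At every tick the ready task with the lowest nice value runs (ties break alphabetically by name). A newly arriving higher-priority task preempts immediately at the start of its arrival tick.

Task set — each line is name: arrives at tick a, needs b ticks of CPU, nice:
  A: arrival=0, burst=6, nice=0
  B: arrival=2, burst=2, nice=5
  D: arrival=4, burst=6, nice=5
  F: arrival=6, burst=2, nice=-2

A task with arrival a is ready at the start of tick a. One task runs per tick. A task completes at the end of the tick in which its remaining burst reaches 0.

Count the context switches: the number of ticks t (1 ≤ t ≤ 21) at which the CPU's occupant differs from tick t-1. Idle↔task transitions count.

t=0: ready={A} → run A
t=1: ready={A} → run A
t=2: ready={A,B} → run A
t=3: ready={A,B} → run A
t=4: ready={A,B,D} → run A
t=5: ready={A,B,D} → run A
t=6: ready={B,D,F} → run F
t=7: ready={B,D,F} → run F
t=8: ready={B,D} → run B
t=9: ready={B,D} → run B
t=10: ready={D} → run D
t=11: ready={D} → run D
t=12: ready={D} → run D
t=13: ready={D} → run D
t=14: ready={D} → run D
t=15: ready={D} → run D
t=16: (idle)
t=17: (idle)
t=18: (idle)
t=19: (idle)
t=20: (idle)
t=21: (idle)

context switches = 4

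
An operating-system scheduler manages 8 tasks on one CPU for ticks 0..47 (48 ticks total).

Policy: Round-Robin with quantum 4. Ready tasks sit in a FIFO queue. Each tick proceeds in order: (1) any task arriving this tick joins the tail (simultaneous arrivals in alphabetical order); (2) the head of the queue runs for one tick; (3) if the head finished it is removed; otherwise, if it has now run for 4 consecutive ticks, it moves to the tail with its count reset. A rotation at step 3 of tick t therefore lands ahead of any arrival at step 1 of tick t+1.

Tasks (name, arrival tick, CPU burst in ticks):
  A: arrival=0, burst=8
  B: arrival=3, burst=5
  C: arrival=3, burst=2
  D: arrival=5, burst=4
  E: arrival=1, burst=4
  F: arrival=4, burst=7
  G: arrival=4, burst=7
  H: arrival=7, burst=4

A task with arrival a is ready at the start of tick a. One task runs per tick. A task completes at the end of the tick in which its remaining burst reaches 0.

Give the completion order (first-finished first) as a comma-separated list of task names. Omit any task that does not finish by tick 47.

t=0: queue=[A] q_used=0 → run A
t=1: queue=[A,E] q_used=1 → run A
t=2: queue=[A,E] q_used=2 → run A
t=3: queue=[A,E,B,C] q_used=3 → run A
t=4: queue=[E,B,C,A,F,G] q_used=0 → run E
t=5: queue=[E,B,C,A,F,G,D] q_used=1 → run E
t=6: queue=[E,B,C,A,F,G,D] q_used=2 → run E
t=7: queue=[E,B,C,A,F,G,D,H] q_used=3 → run E
t=8: queue=[B,C,A,F,G,D,H] q_used=0 → run B
t=9: queue=[B,C,A,F,G,D,H] q_used=1 → run B
t=10: queue=[B,C,A,F,G,D,H] q_used=2 → run B
t=11: queue=[B,C,A,F,G,D,H] q_used=3 → run B
t=12: queue=[C,A,F,G,D,H,B] q_used=0 → run C
t=13: queue=[C,A,F,G,D,H,B] q_used=1 → run C
t=14: queue=[A,F,G,D,H,B] q_used=0 → run A
t=15: queue=[A,F,G,D,H,B] q_used=1 → run A
t=16: queue=[A,F,G,D,H,B] q_used=2 → run A
t=17: queue=[A,F,G,D,H,B] q_used=3 → run A
t=18: queue=[F,G,D,H,B] q_used=0 → run F
t=19: queue=[F,G,D,H,B] q_used=1 → run F
t=20: queue=[F,G,D,H,B] q_used=2 → run F
t=21: queue=[F,G,D,H,B] q_used=3 → run F
t=22: queue=[G,D,H,B,F] q_used=0 → run G
t=23: queue=[G,D,H,B,F] q_used=1 → run G
t=24: queue=[G,D,H,B,F] q_used=2 → run G
t=25: queue=[G,D,H,B,F] q_used=3 → run G
t=26: queue=[D,H,B,F,G] q_used=0 → run D
t=27: queue=[D,H,B,F,G] q_used=1 → run D
t=28: queue=[D,H,B,F,G] q_used=2 → run D
t=29: queue=[D,H,B,F,G] q_used=3 → run D
t=30: queue=[H,B,F,G] q_used=0 → run H
t=31: queue=[H,B,F,G] q_used=1 → run H
t=32: queue=[H,B,F,G] q_used=2 → run H
t=33: queue=[H,B,F,G] q_used=3 → run H
t=34: queue=[B,F,G] q_used=0 → run B
t=35: queue=[F,G] q_used=0 → run F
t=36: queue=[F,G] q_used=1 → run F
t=37: queue=[F,G] q_used=2 → run F
t=38: queue=[G] q_used=0 → run G
t=39: queue=[G] q_used=1 → run G
t=40: queue=[G] q_used=2 → run G
t=41: (idle)
t=42: (idle)
t=43: (idle)
t=44: (idle)
t=45: (idle)
t=46: (idle)
t=47: (idle)

completion order = E, C, A, D, H, B, F, G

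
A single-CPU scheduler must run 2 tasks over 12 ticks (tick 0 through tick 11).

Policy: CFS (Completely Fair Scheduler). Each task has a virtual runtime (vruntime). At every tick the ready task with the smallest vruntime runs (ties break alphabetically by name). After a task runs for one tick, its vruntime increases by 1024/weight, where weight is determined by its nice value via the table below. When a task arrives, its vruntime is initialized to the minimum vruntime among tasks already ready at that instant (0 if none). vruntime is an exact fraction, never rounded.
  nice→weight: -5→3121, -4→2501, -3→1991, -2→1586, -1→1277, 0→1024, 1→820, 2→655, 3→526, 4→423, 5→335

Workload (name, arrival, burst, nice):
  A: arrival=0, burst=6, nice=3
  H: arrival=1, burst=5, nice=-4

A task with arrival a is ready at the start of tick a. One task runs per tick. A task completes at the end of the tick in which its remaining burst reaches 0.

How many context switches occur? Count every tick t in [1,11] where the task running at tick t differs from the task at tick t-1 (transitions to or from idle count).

context switches = 3

t=0: vr[A=0] → run A
t=1: vr[A=512/263 H=512/263] → run A
t=2: vr[A=1024/263 H=512/263] → run H
t=3: vr[A=1024/263 H=1549824/657763] → run H
t=4: vr[A=1024/263 H=1819136/657763] → run H
t=5: vr[A=1024/263 H=2088448/657763] → run H
t=6: vr[A=1024/263 H=2357760/657763] → run H
t=7: vr[A=1024/263] → run A
t=8: vr[A=1536/263] → run A
t=9: vr[A=2048/263] → run A
t=10: vr[A=2560/263] → run A
t=11: (idle)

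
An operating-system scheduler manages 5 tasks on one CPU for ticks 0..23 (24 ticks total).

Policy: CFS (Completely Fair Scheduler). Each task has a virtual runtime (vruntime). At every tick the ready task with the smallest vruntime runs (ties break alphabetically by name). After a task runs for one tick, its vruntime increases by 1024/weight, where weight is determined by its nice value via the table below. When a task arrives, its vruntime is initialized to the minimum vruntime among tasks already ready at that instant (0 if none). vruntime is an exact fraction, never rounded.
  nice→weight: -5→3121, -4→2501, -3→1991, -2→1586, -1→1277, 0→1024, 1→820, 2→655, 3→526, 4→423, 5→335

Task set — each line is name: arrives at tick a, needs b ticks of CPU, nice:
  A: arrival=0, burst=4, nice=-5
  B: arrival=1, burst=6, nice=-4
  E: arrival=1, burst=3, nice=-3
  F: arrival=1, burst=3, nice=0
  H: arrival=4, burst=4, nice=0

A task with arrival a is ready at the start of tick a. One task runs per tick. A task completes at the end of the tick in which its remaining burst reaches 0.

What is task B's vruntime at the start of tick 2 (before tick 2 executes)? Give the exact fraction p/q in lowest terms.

t=0: vr[A=0] → run A
t=1: vr[A=1024/3121 B=1024/3121 E=1024/3121 F=1024/3121] → run A
t=2: vr[A=2048/3121 B=1024/3121 E=1024/3121 F=1024/3121] → run B
t=3: vr[A=2048/3121 B=5756928/7805621 E=1024/3121 F=1024/3121] → run E
t=4: vr[A=2048/3121 B=5756928/7805621 E=5234688/6213911 F=1024/3121 H=1024/3121] → run F
t=5: vr[A=2048/3121 B=5756928/7805621 E=5234688/6213911 F=4145/3121 H=1024/3121] → run H
t=6: vr[A=2048/3121 B=5756928/7805621 E=5234688/6213911 F=4145/3121 H=4145/3121] → run A
t=7: vr[A=3072/3121 B=5756928/7805621 E=5234688/6213911 F=4145/3121 H=4145/3121] → run B
t=8: vr[A=3072/3121 B=8952832/7805621 E=5234688/6213911 F=4145/3121 H=4145/3121] → run E
t=9: vr[A=3072/3121 B=8952832/7805621 E=8430592/6213911 F=4145/3121 H=4145/3121] → run A
t=10: vr[B=8952832/7805621 E=8430592/6213911 F=4145/3121 H=4145/3121] → run B
t=11: vr[B=12148736/7805621 E=8430592/6213911 F=4145/3121 H=4145/3121] → run F
t=12: vr[B=12148736/7805621 E=8430592/6213911 F=7266/3121 H=4145/3121] → run H
t=13: vr[B=12148736/7805621 E=8430592/6213911 F=7266/3121 H=7266/3121] → run E
t=14: vr[B=12148736/7805621 F=7266/3121 H=7266/3121] → run B
t=15: vr[B=15344640/7805621 F=7266/3121 H=7266/3121] → run B
t=16: vr[B=18540544/7805621 F=7266/3121 H=7266/3121] → run F
t=17: vr[B=18540544/7805621 H=7266/3121] → run H
t=18: vr[B=18540544/7805621 H=10387/3121] → run B
t=19: vr[H=10387/3121] → run H
t=20: (idle)
t=21: (idle)
t=22: (idle)
t=23: (idle)

vruntime(B, start of tick 2) = 1024/3121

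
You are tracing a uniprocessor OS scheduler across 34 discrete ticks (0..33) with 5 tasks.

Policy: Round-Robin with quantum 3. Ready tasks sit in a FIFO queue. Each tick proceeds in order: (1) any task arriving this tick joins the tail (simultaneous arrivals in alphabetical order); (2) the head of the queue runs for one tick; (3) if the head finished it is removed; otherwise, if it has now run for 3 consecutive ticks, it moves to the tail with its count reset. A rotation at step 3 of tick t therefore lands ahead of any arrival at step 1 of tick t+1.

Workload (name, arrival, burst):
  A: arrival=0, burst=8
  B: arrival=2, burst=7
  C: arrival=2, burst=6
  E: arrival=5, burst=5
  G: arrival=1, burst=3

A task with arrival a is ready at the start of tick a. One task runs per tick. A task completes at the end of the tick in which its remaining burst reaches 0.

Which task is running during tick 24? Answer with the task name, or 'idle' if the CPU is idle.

running at tick 24 = A

t=0: queue=[A] q_used=0 → run A
t=1: queue=[A,G] q_used=1 → run A
t=2: queue=[A,G,B,C] q_used=2 → run A
t=3: queue=[G,B,C,A] q_used=0 → run G
t=4: queue=[G,B,C,A] q_used=1 → run G
t=5: queue=[G,B,C,A,E] q_used=2 → run G
t=6: queue=[B,C,A,E] q_used=0 → run B
t=7: queue=[B,C,A,E] q_used=1 → run B
t=8: queue=[B,C,A,E] q_used=2 → run B
t=9: queue=[C,A,E,B] q_used=0 → run C
t=10: queue=[C,A,E,B] q_used=1 → run C
t=11: queue=[C,A,E,B] q_used=2 → run C
t=12: queue=[A,E,B,C] q_used=0 → run A
t=13: queue=[A,E,B,C] q_used=1 → run A
t=14: queue=[A,E,B,C] q_used=2 → run A
t=15: queue=[E,B,C,A] q_used=0 → run E
t=16: queue=[E,B,C,A] q_used=1 → run E
t=17: queue=[E,B,C,A] q_used=2 → run E
t=18: queue=[B,C,A,E] q_used=0 → run B
t=19: queue=[B,C,A,E] q_used=1 → run B
t=20: queue=[B,C,A,E] q_used=2 → run B
t=21: queue=[C,A,E,B] q_used=0 → run C
t=22: queue=[C,A,E,B] q_used=1 → run C
t=23: queue=[C,A,E,B] q_used=2 → run C
t=24: queue=[A,E,B] q_used=0 → run A
t=25: queue=[A,E,B] q_used=1 → run A
t=26: queue=[E,B] q_used=0 → run E
t=27: queue=[E,B] q_used=1 → run E
t=28: queue=[B] q_used=0 → run B
t=29: (idle)
t=30: (idle)
t=31: (idle)
t=32: (idle)
t=33: (idle)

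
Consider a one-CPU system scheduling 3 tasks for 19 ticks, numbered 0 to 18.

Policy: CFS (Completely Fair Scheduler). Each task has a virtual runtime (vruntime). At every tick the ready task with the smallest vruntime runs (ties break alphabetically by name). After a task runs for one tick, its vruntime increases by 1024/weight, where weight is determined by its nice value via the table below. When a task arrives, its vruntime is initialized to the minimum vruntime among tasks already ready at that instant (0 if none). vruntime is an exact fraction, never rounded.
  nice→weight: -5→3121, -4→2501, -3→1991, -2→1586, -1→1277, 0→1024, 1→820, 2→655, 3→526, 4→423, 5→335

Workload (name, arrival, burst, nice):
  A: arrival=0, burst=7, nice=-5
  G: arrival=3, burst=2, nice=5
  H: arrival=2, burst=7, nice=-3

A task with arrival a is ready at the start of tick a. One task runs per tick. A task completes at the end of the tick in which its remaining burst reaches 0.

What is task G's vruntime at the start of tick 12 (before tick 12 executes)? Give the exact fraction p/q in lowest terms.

vruntime(G, start of tick 12) = 3881984/1045535

t=0: vr[A=0] → run A
t=1: vr[A=1024/3121] → run A
t=2: vr[A=2048/3121 H=2048/3121] → run A
t=3: vr[A=3072/3121 G=2048/3121 H=2048/3121] → run G
t=4: vr[A=3072/3121 G=3881984/1045535 H=2048/3121] → run H
t=5: vr[A=3072/3121 G=3881984/1045535 H=7273472/6213911] → run A
t=6: vr[A=4096/3121 G=3881984/1045535 H=7273472/6213911] → run H
t=7: vr[A=4096/3121 G=3881984/1045535 H=10469376/6213911] → run A
t=8: vr[A=5120/3121 G=3881984/1045535 H=10469376/6213911] → run A
t=9: vr[A=6144/3121 G=3881984/1045535 H=10469376/6213911] → run H
t=10: vr[A=6144/3121 G=3881984/1045535 H=13665280/6213911] → run A
t=11: vr[G=3881984/1045535 H=13665280/6213911] → run H
t=12: vr[G=3881984/1045535 H=16861184/6213911] → run H
t=13: vr[G=3881984/1045535 H=20057088/6213911] → run H
t=14: vr[G=3881984/1045535 H=23252992/6213911] → run G
t=15: vr[H=23252992/6213911] → run H
t=16: (idle)
t=17: (idle)
t=18: (idle)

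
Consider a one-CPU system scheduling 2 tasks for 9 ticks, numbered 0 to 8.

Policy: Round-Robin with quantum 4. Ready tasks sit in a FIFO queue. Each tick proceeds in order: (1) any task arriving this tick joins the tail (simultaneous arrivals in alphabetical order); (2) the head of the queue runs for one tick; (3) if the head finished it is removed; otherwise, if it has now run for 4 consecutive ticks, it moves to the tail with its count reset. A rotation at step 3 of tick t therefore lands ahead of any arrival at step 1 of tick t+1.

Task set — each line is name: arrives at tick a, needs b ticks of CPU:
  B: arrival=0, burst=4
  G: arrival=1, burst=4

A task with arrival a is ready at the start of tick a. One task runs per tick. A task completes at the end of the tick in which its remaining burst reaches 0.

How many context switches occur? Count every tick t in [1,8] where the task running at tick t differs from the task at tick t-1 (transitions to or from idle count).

t=0: queue=[B] q_used=0 → run B
t=1: queue=[B,G] q_used=1 → run B
t=2: queue=[B,G] q_used=2 → run B
t=3: queue=[B,G] q_used=3 → run B
t=4: queue=[G] q_used=0 → run G
t=5: queue=[G] q_used=1 → run G
t=6: queue=[G] q_used=2 → run G
t=7: queue=[G] q_used=3 → run G
t=8: (idle)

context switches = 2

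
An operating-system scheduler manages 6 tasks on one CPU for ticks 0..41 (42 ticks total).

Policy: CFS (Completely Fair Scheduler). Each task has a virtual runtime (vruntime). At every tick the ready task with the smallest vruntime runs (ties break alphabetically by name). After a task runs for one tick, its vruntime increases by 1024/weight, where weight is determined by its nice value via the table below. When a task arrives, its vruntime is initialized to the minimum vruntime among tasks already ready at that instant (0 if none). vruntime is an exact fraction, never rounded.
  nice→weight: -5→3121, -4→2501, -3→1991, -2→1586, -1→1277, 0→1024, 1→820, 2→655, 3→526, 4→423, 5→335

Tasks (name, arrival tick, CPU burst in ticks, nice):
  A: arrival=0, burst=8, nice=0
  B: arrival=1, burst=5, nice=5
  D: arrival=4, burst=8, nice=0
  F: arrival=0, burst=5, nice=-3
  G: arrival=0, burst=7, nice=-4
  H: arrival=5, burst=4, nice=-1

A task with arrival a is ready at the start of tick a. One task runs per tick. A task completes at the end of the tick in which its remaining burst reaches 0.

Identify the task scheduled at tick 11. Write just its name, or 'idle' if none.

t=0: vr[A=0 F=0 G=0] → run A
t=1: vr[A=1 B=0 F=0 G=0] → run B
t=2: vr[A=1 B=1024/335 F=0 G=0] → run F
t=3: vr[A=1 B=1024/335 F=1024/1991 G=0] → run G
t=4: vr[A=1 B=1024/335 D=1024/2501 F=1024/1991 G=1024/2501] → run D
t=5: vr[A=1 B=1024/335 D=3525/2501 F=1024/1991 G=1024/2501 H=1024/2501] → run G
t=6: vr[A=1 B=1024/335 D=3525/2501 F=1024/1991 G=2048/2501 H=1024/2501] → run H
t=7: vr[A=1 B=1024/335 D=3525/2501 F=1024/1991 G=2048/2501 H=3868672/3193777] → run F
t=8: vr[A=1 B=1024/335 D=3525/2501 F=2048/1991 G=2048/2501 H=3868672/3193777] → run G
t=9: vr[A=1 B=1024/335 D=3525/2501 F=2048/1991 G=3072/2501 H=3868672/3193777] → run A
t=10: vr[A=2 B=1024/335 D=3525/2501 F=2048/1991 G=3072/2501 H=3868672/3193777] → run F
t=11: vr[A=2 B=1024/335 D=3525/2501 F=3072/1991 G=3072/2501 H=3868672/3193777] → run H
t=12: vr[A=2 B=1024/335 D=3525/2501 F=3072/1991 G=3072/2501 H=6429696/3193777] → run G
t=13: vr[A=2 B=1024/335 D=3525/2501 F=3072/1991 G=4096/2501 H=6429696/3193777] → run D
t=14: vr[A=2 B=1024/335 D=6026/2501 F=3072/1991 G=4096/2501 H=6429696/3193777] → run F
t=15: vr[A=2 B=1024/335 D=6026/2501 F=4096/1991 G=4096/2501 H=6429696/3193777] → run G
t=16: vr[A=2 B=1024/335 D=6026/2501 F=4096/1991 G=5120/2501 H=6429696/3193777] → run A
t=17: vr[A=3 B=1024/335 D=6026/2501 F=4096/1991 G=5120/2501 H=6429696/3193777] → run H
t=18: vr[A=3 B=1024/335 D=6026/2501 F=4096/1991 G=5120/2501 H=8990720/3193777] → run G
t=19: vr[A=3 B=1024/335 D=6026/2501 F=4096/1991 G=6144/2501 H=8990720/3193777] → run F
t=20: vr[A=3 B=1024/335 D=6026/2501 G=6144/2501 H=8990720/3193777] → run D
t=21: vr[A=3 B=1024/335 D=8527/2501 G=6144/2501 H=8990720/3193777] → run G
t=22: vr[A=3 B=1024/335 D=8527/2501 H=8990720/3193777] → run H
t=23: vr[A=3 B=1024/335 D=8527/2501] → run A
t=24: vr[A=4 B=1024/335 D=8527/2501] → run B
t=25: vr[A=4 B=2048/335 D=8527/2501] → run D
t=26: vr[A=4 B=2048/335 D=11028/2501] → run A
t=27: vr[A=5 B=2048/335 D=11028/2501] → run D
t=28: vr[A=5 B=2048/335 D=13529/2501] → run A
t=29: vr[A=6 B=2048/335 D=13529/2501] → run D
t=30: vr[A=6 B=2048/335 D=16030/2501] → run A
t=31: vr[A=7 B=2048/335 D=16030/2501] → run B
t=32: vr[A=7 B=3072/335 D=16030/2501] → run D
t=33: vr[A=7 B=3072/335 D=18531/2501] → run A
t=34: vr[B=3072/335 D=18531/2501] → run D
t=35: vr[B=3072/335] → run B
t=36: vr[B=4096/335] → run B
t=37: (idle)
t=38: (idle)
t=39: (idle)
t=40: (idle)
t=41: (idle)

running at tick 11 = H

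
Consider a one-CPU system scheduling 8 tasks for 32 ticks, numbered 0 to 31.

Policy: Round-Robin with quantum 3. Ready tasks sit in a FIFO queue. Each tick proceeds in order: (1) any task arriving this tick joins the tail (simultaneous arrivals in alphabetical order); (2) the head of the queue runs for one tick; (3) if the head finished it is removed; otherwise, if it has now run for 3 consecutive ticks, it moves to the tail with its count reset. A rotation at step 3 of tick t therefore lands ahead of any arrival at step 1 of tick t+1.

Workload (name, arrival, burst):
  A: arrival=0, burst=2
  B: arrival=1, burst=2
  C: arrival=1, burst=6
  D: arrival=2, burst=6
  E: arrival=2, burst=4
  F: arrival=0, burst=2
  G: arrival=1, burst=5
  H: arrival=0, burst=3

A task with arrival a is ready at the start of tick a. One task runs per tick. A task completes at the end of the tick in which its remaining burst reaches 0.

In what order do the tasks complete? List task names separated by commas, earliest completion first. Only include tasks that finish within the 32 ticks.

completion order = A, F, H, B, C, G, D, E

t=0: queue=[A,F,H] q_used=0 → run A
t=1: queue=[A,F,H,B,C,G] q_used=1 → run A
t=2: queue=[F,H,B,C,G,D,E] q_used=0 → run F
t=3: queue=[F,H,B,C,G,D,E] q_used=1 → run F
t=4: queue=[H,B,C,G,D,E] q_used=0 → run H
t=5: queue=[H,B,C,G,D,E] q_used=1 → run H
t=6: queue=[H,B,C,G,D,E] q_used=2 → run H
t=7: queue=[B,C,G,D,E] q_used=0 → run B
t=8: queue=[B,C,G,D,E] q_used=1 → run B
t=9: queue=[C,G,D,E] q_used=0 → run C
t=10: queue=[C,G,D,E] q_used=1 → run C
t=11: queue=[C,G,D,E] q_used=2 → run C
t=12: queue=[G,D,E,C] q_used=0 → run G
t=13: queue=[G,D,E,C] q_used=1 → run G
t=14: queue=[G,D,E,C] q_used=2 → run G
t=15: queue=[D,E,C,G] q_used=0 → run D
t=16: queue=[D,E,C,G] q_used=1 → run D
t=17: queue=[D,E,C,G] q_used=2 → run D
t=18: queue=[E,C,G,D] q_used=0 → run E
t=19: queue=[E,C,G,D] q_used=1 → run E
t=20: queue=[E,C,G,D] q_used=2 → run E
t=21: queue=[C,G,D,E] q_used=0 → run C
t=22: queue=[C,G,D,E] q_used=1 → run C
t=23: queue=[C,G,D,E] q_used=2 → run C
t=24: queue=[G,D,E] q_used=0 → run G
t=25: queue=[G,D,E] q_used=1 → run G
t=26: queue=[D,E] q_used=0 → run D
t=27: queue=[D,E] q_used=1 → run D
t=28: queue=[D,E] q_used=2 → run D
t=29: queue=[E] q_used=0 → run E
t=30: (idle)
t=31: (idle)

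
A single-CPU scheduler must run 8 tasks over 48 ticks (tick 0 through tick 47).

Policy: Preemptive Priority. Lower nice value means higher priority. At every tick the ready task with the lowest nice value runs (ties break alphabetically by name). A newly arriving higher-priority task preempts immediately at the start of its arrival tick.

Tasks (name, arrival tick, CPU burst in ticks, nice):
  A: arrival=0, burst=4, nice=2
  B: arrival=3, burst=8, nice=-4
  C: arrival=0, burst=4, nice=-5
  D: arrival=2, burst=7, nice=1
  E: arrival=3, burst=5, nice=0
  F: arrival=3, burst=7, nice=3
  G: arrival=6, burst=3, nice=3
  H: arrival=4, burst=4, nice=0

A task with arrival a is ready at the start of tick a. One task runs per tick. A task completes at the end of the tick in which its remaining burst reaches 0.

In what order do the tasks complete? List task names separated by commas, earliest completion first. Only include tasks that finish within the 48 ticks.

t=0: ready={A,C} → run C
t=1: ready={A,C} → run C
t=2: ready={A,C,D} → run C
t=3: ready={A,B,C,D,E,F} → run C
t=4: ready={A,B,D,E,F,H} → run B
t=5: ready={A,B,D,E,F,H} → run B
t=6: ready={A,B,D,E,F,G,H} → run B
t=7: ready={A,B,D,E,F,G,H} → run B
t=8: ready={A,B,D,E,F,G,H} → run B
t=9: ready={A,B,D,E,F,G,H} → run B
t=10: ready={A,B,D,E,F,G,H} → run B
t=11: ready={A,B,D,E,F,G,H} → run B
t=12: ready={A,D,E,F,G,H} → run E
t=13: ready={A,D,E,F,G,H} → run E
t=14: ready={A,D,E,F,G,H} → run E
t=15: ready={A,D,E,F,G,H} → run E
t=16: ready={A,D,E,F,G,H} → run E
t=17: ready={A,D,F,G,H} → run H
t=18: ready={A,D,F,G,H} → run H
t=19: ready={A,D,F,G,H} → run H
t=20: ready={A,D,F,G,H} → run H
t=21: ready={A,D,F,G} → run D
t=22: ready={A,D,F,G} → run D
t=23: ready={A,D,F,G} → run D
t=24: ready={A,D,F,G} → run D
t=25: ready={A,D,F,G} → run D
t=26: ready={A,D,F,G} → run D
t=27: ready={A,D,F,G} → run D
t=28: ready={A,F,G} → run A
t=29: ready={A,F,G} → run A
t=30: ready={A,F,G} → run A
t=31: ready={A,F,G} → run A
t=32: ready={F,G} → run F
t=33: ready={F,G} → run F
t=34: ready={F,G} → run F
t=35: ready={F,G} → run F
t=36: ready={F,G} → run F
t=37: ready={F,G} → run F
t=38: ready={F,G} → run F
t=39: ready={G} → run G
t=40: ready={G} → run G
t=41: ready={G} → run G
t=42: (idle)
t=43: (idle)
t=44: (idle)
t=45: (idle)
t=46: (idle)
t=47: (idle)

completion order = C, B, E, H, D, A, F, G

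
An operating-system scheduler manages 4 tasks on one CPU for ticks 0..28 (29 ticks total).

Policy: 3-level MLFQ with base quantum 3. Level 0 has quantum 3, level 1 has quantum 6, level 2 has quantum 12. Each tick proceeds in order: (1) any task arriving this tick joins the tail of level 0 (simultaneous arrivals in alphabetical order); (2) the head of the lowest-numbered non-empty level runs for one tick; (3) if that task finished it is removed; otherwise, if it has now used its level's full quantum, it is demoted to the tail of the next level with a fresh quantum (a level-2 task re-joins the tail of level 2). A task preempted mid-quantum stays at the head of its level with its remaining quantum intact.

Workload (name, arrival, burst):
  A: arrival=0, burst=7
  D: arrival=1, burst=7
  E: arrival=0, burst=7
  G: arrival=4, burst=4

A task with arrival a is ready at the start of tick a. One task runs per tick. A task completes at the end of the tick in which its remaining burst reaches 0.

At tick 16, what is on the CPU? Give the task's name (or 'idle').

running at tick 16 = E

t=0: L0/L1/L2 = AE/-/- → run A
t=1: L0/L1/L2 = AED/-/- → run A
t=2: L0/L1/L2 = AED/-/- → run A
t=3: L0/L1/L2 = ED/A/- → run E
t=4: L0/L1/L2 = EDG/A/- → run E
t=5: L0/L1/L2 = EDG/A/- → run E
t=6: L0/L1/L2 = DG/AE/- → run D
t=7: L0/L1/L2 = DG/AE/- → run D
t=8: L0/L1/L2 = DG/AE/- → run D
t=9: L0/L1/L2 = G/AED/- → run G
t=10: L0/L1/L2 = G/AED/- → run G
t=11: L0/L1/L2 = G/AED/- → run G
t=12: L0/L1/L2 = -/AEDG/- → run A
t=13: L0/L1/L2 = -/AEDG/- → run A
t=14: L0/L1/L2 = -/AEDG/- → run A
t=15: L0/L1/L2 = -/AEDG/- → run A
t=16: L0/L1/L2 = -/EDG/- → run E
t=17: L0/L1/L2 = -/EDG/- → run E
t=18: L0/L1/L2 = -/EDG/- → run E
t=19: L0/L1/L2 = -/EDG/- → run E
t=20: L0/L1/L2 = -/DG/- → run D
t=21: L0/L1/L2 = -/DG/- → run D
t=22: L0/L1/L2 = -/DG/- → run D
t=23: L0/L1/L2 = -/DG/- → run D
t=24: L0/L1/L2 = -/G/- → run G
t=25: (idle)
t=26: (idle)
t=27: (idle)
t=28: (idle)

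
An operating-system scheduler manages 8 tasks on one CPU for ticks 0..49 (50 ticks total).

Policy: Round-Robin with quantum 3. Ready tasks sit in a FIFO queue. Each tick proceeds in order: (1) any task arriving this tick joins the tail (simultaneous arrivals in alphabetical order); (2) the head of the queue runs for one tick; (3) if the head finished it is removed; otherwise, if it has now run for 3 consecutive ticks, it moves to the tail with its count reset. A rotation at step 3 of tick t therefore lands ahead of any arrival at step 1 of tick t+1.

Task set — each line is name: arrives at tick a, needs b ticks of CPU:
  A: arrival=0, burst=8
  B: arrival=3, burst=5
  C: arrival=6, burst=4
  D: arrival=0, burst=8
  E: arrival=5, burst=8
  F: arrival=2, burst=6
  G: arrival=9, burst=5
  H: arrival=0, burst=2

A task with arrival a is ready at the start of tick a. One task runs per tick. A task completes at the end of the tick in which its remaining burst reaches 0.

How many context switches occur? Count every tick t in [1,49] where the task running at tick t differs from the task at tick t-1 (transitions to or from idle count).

context switches = 18

t=0: queue=[A,D,H] q_used=0 → run A
t=1: queue=[A,D,H] q_used=1 → run A
t=2: queue=[A,D,H,F] q_used=2 → run A
t=3: queue=[D,H,F,A,B] q_used=0 → run D
t=4: queue=[D,H,F,A,B] q_used=1 → run D
t=5: queue=[D,H,F,A,B,E] q_used=2 → run D
t=6: queue=[H,F,A,B,E,D,C] q_used=0 → run H
t=7: queue=[H,F,A,B,E,D,C] q_used=1 → run H
t=8: queue=[F,A,B,E,D,C] q_used=0 → run F
t=9: queue=[F,A,B,E,D,C,G] q_used=1 → run F
t=10: queue=[F,A,B,E,D,C,G] q_used=2 → run F
t=11: queue=[A,B,E,D,C,G,F] q_used=0 → run A
t=12: queue=[A,B,E,D,C,G,F] q_used=1 → run A
t=13: queue=[A,B,E,D,C,G,F] q_used=2 → run A
t=14: queue=[B,E,D,C,G,F,A] q_used=0 → run B
t=15: queue=[B,E,D,C,G,F,A] q_used=1 → run B
t=16: queue=[B,E,D,C,G,F,A] q_used=2 → run B
t=17: queue=[E,D,C,G,F,A,B] q_used=0 → run E
t=18: queue=[E,D,C,G,F,A,B] q_used=1 → run E
t=19: queue=[E,D,C,G,F,A,B] q_used=2 → run E
t=20: queue=[D,C,G,F,A,B,E] q_used=0 → run D
t=21: queue=[D,C,G,F,A,B,E] q_used=1 → run D
t=22: queue=[D,C,G,F,A,B,E] q_used=2 → run D
t=23: queue=[C,G,F,A,B,E,D] q_used=0 → run C
t=24: queue=[C,G,F,A,B,E,D] q_used=1 → run C
t=25: queue=[C,G,F,A,B,E,D] q_used=2 → run C
t=26: queue=[G,F,A,B,E,D,C] q_used=0 → run G
t=27: queue=[G,F,A,B,E,D,C] q_used=1 → run G
t=28: queue=[G,F,A,B,E,D,C] q_used=2 → run G
t=29: queue=[F,A,B,E,D,C,G] q_used=0 → run F
t=30: queue=[F,A,B,E,D,C,G] q_used=1 → run F
t=31: queue=[F,A,B,E,D,C,G] q_used=2 → run F
t=32: queue=[A,B,E,D,C,G] q_used=0 → run A
t=33: queue=[A,B,E,D,C,G] q_used=1 → run A
t=34: queue=[B,E,D,C,G] q_used=0 → run B
t=35: queue=[B,E,D,C,G] q_used=1 → run B
t=36: queue=[E,D,C,G] q_used=0 → run E
t=37: queue=[E,D,C,G] q_used=1 → run E
t=38: queue=[E,D,C,G] q_used=2 → run E
t=39: queue=[D,C,G,E] q_used=0 → run D
t=40: queue=[D,C,G,E] q_used=1 → run D
t=41: queue=[C,G,E] q_used=0 → run C
t=42: queue=[G,E] q_used=0 → run G
t=43: queue=[G,E] q_used=1 → run G
t=44: queue=[E] q_used=0 → run E
t=45: queue=[E] q_used=1 → run E
t=46: (idle)
t=47: (idle)
t=48: (idle)
t=49: (idle)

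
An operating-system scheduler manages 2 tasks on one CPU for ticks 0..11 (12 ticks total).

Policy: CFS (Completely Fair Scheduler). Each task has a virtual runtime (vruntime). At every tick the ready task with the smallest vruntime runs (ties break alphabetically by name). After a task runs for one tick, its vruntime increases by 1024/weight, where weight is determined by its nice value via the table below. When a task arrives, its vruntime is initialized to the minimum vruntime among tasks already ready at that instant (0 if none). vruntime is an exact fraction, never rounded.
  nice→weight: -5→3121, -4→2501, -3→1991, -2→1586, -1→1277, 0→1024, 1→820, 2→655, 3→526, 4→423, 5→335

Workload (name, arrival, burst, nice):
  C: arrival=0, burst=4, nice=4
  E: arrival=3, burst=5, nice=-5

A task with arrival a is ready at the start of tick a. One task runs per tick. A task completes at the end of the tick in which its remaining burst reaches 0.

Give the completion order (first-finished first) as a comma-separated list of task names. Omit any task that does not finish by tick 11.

t=0: vr[C=0] → run C
t=1: vr[C=1024/423] → run C
t=2: vr[C=2048/423] → run C
t=3: vr[C=1024/141 E=1024/141] → run C
t=4: vr[E=1024/141] → run E
t=5: vr[E=3340288/440061] → run E
t=6: vr[E=3484672/440061] → run E
t=7: vr[E=3629056/440061] → run E
t=8: vr[E=3773440/440061] → run E
t=9: (idle)
t=10: (idle)
t=11: (idle)

completion order = C, E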